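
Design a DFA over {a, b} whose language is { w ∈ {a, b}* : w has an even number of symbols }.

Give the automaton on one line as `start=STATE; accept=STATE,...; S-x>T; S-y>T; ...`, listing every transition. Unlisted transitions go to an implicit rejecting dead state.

start=q0; accept=q0; q0-a>q1; q0-b>q1; q1-a>q0; q1-b>q0

Count input length modulo 2: every symbol advances one step around the cycle q0 → q1 → q0. Accept at q0.
        a   b  
>* q0   q1  q1 
   q1   q0  q0 
(> = start, * = accepting)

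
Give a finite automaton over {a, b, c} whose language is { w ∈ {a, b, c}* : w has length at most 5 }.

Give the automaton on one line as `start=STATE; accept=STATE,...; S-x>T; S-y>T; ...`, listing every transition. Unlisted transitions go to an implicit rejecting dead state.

start=S0; accept=S0,S1,S2,S3,S4,S5; S0-a>S1; S0-b>S1; S0-c>S1; S1-a>S2; S1-b>S2; S1-c>S2; S2-a>S3; S2-b>S3; S2-c>S3; S3-a>S4; S3-b>S4; S3-c>S4; S4-a>S5; S4-b>S5; S4-c>S5; S5-a>S6; S5-b>S6; S5-c>S6; S6-a>S6; S6-b>S6; S6-c>S6

Count input length up to 6: every symbol moves from S0 toward S6, which means 'more than 5' and absorbs. Accept from {S0, S1, S2, S3, S4, S5}.
        a   b   c  
>* S0   S1  S1  S1 
 * S1   S2  S2  S2 
 * S2   S3  S3  S3 
 * S3   S4  S4  S4 
 * S4   S5  S5  S5 
 * S5   S6  S6  S6 
   S6   S6  S6  S6 
(> = start, * = accepting)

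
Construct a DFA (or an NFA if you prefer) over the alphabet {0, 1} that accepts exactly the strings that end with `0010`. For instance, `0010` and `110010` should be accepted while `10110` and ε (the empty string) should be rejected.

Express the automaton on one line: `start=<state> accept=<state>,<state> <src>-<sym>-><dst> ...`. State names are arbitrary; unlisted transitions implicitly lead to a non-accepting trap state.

Remember how much of `0010` the current input suffix matches. State q0 means no match yet; q1 means the last symbol is `0`; q2 means the last 2 symbols are `00`; q3 means the last 3 symbols are `001`; q4 means the last 4 symbols are `0010`. Only q4 accepts. On a mismatch, fall back to the longest proper suffix that is still a prefix of `0010`.
        0   1  
>  q0   q1  q0 
   q1   q2  q0 
   q2   q2  q3 
   q3   q4  q0 
 * q4   q2  q0 
(> = start, * = accepting)

start=q0 accept=q4 q0-0->q1 q0-1->q0 q1-0->q2 q1-1->q0 q2-0->q2 q2-1->q3 q3-0->q4 q3-1->q0 q4-0->q2 q4-1->q0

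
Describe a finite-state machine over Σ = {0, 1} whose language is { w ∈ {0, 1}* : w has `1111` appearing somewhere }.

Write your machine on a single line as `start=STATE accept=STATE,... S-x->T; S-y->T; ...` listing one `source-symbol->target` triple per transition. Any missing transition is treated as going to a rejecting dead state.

States s0..s3 record the length of the longest prefix of `1111` that matches the current input suffix. Reaching s4 means `1111` has been seen, and we stay there forever. Accept from s4.
5 states suffice.
        0   1  
>  s0   s0  s1 
   s1   s0  s2 
   s2   s0  s3 
   s3   s0  s4 
 * s4   s4  s4 
(> = start, * = accepting)

start=s0; accept=s4; s0-0->s0; s0-1->s1; s1-0->s0; s1-1->s2; s2-0->s0; s2-1->s3; s3-0->s0; s3-1->s4; s4-0->s4; s4-1->s4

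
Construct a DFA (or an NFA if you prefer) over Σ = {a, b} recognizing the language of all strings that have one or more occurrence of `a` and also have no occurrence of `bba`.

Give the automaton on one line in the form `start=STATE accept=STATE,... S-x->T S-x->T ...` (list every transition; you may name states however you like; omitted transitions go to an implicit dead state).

Run two small machines in parallel and take their product. The first has 3 states tracking the count of `a`s, saturating at 2; the second has 4 states tracking partial matches of the forbidden pattern `bba`. A product state is a pair (one from each), accepting exactly when both do. Minimizing collapses redundant product states.
With 6 states:
        a   b  
>  S0   S1  S2 
 * S1   S1  S3 
   S2   S1  S4 
 * S3   S1  S5 
   S4   S4  S4 
 * S5   S4  S5 
(> = start, * = accepting)

start=S0 accept=S1,S3,S5 S0-a->S1 S0-b->S2 S1-a->S1 S1-b->S3 S2-a->S1 S2-b->S4 S3-a->S1 S3-b->S5 S4-a->S4 S4-b->S4 S5-a->S4 S5-b->S5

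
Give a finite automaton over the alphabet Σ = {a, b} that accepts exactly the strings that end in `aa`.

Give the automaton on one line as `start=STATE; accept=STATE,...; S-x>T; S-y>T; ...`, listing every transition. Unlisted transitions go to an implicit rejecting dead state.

start=s0; accept=s2; s0-a>s1; s0-b>s0; s1-a>s2; s1-b>s0; s2-a>s2; s2-b>s0

Let each state record the length of the longest suffix of the input read so far that is also a prefix of `aa`. s1 means the last symbol is `a`; s2 means the last 2 symbols are `aa`. Accept only at s2, where the string currently ends in `aa`.
With 3 states:
        a   b  
>  s0   s1  s0 
   s1   s2  s0 
 * s2   s2  s0 
(> = start, * = accepting)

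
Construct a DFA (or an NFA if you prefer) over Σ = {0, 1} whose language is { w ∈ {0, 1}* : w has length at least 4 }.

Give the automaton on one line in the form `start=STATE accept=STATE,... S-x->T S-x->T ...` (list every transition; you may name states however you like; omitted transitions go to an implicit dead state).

Count input length up to 5: every symbol moves from s0 toward s5, which means 'more than 4' and absorbs. Accept from {s4, s5}.
With 6 states:
        0   1  
>  s0   s1  s1 
   s1   s2  s2 
   s2   s3  s3 
   s3   s4  s4 
 * s4   s5  s5 
 * s5   s5  s5 
(> = start, * = accepting)

start=s0 accept=s4,s5 s0-0->s1 s0-1->s1 s1-0->s2 s1-1->s2 s2-0->s3 s2-1->s3 s3-0->s4 s3-1->s4 s4-0->s5 s4-1->s5 s5-0->s5 s5-1->s5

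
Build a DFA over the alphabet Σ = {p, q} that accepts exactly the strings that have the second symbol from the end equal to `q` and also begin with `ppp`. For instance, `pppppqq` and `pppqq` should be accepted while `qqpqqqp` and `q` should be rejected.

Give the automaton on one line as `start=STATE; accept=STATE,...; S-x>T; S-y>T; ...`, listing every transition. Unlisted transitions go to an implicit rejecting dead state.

Handle the two conditions separately and then intersect. One (7 states) tracks the last 2 symbols read; the other (5 states) tracks whether the input so far still matches the prefix `ppp`. Each combined state is a pair, one component from each; accept when both components accept. After merging equivalent states the machine shrinks.
An 8-state machine:
       p  q 
>  A   B  C 
   B   D  C 
   C   C  C 
   D   E  C 
   E   E  F 
   F   G  H 
 * G   E  F 
 * H   G  H 
(> = start, * = accepting)

start=A; accept=G,H; A-p>B; A-q>C; B-p>D; B-q>C; C-p>C; C-q>C; D-p>E; D-q>C; E-p>E; E-q>F; F-p>G; F-q>H; G-p>E; G-q>F; H-p>G; H-q>H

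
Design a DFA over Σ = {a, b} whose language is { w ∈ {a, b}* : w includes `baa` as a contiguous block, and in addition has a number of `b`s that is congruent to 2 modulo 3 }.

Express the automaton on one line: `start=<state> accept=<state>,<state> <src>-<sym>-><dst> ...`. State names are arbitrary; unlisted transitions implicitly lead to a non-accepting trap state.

start=S0 accept=S7 S0-a->S0 S0-b->S1 S1-a->S2 S1-b->S3 S2-a->S4 S2-b->S3 S3-a->S5 S3-b->S6 S4-a->S4 S4-b->S7 S5-a->S7 S5-b->S6 S6-a->S8 S6-b->S1 S7-a->S7 S7-b->S9 S8-a->S9 S8-b->S1 S9-a->S9 S9-b->S4

Handle the two conditions separately and then intersect. The first has 4 states tracking whether and how much of `baa` has been seen; the second has 3 states tracking the count of `b`s modulo 3. A product state is a pair (one from each), accepting exactly when both do.
        a   b  
>  S0   S0  S1 
   S1   S2  S3 
   S2   S4  S3 
   S3   S5  S6 
   S4   S4  S7 
   S5   S7  S6 
   S6   S8  S1 
 * S7   S7  S9 
   S8   S9  S1 
   S9   S9  S4 
(> = start, * = accepting)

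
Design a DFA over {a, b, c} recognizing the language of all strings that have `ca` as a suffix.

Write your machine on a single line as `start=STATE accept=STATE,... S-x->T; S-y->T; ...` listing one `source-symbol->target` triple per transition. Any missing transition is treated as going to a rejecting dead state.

start=S0; accept=S2; S0-a->S0; S0-b->S0; S0-c->S1; S1-a->S2; S1-b->S0; S1-c->S1; S2-a->S0; S2-b->S0; S2-c->S1

Let each state record the length of the longest suffix of the input read so far that is also a prefix of `ca`. S1 means the last symbol is `c`; S2 means the last 2 symbols are `ca`. Accept only at S2, where the string currently ends in `ca`.
With 3 states:
        a   b   c  
>  S0   S0  S0  S1 
   S1   S2  S0  S1 
 * S2   S0  S0  S1 
(> = start, * = accepting)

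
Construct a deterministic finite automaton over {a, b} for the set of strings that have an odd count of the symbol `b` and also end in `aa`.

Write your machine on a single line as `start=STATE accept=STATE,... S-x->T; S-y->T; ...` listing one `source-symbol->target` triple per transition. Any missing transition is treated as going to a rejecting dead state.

start=s0; accept=s5; s0-a->s1; s0-b->s2; s1-a->s3; s1-b->s2; s2-a->s4; s2-b->s0; s3-a->s3; s3-b->s2; s4-a->s5; s4-b->s0; s5-a->s5; s5-b->s0

Run two small machines in parallel and take their product. One (2 states) tracks the count of `b`s modulo 2; the other (3 states) tracks how much of the suffix `aa` has currently been matched. Each combined state is a pair, one component from each; accept when both components accept.
6 states suffice.
        a   b  
>  s0   s1  s2 
   s1   s3  s2 
   s2   s4  s0 
   s3   s3  s2 
   s4   s5  s0 
 * s5   s5  s0 
(> = start, * = accepting)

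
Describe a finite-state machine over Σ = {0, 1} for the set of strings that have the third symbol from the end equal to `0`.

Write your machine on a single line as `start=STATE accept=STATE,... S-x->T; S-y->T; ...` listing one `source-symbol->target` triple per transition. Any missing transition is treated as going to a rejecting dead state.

start=q0; accept=q7,q8,q9,q10; q0-0->q1; q0-1->q2; q1-0->q3; q1-1->q4; q2-0->q5; q2-1->q6; q3-0->q7; q3-1->q8; q4-0->q9; q4-1->q10; q5-0->q11; q5-1->q12; q6-0->q13; q6-1->q14; q7-0->q7; q7-1->q8; q8-0->q9; q8-1->q10; q9-0->q11; q9-1->q12; q10-0->q13; q10-1->q14; q11-0->q7; q11-1->q8; q12-0->q9; q12-1->q10; q13-0->q11; q13-1->q12; q14-0->q13; q14-1->q14

Because acceptance depends on a position counted from the end, the machine has to buffer the most recent 3 symbols. Make each state the string of the last up-to-3 symbols read; on input `x` shift the window left and append `x`. Accept when the buffered window has length 3 and begins with `0`.
With 15 states:
          0    1  
>  q0     q1   q2 
   q1     q3   q4 
   q2     q5   q6 
   q3     q7   q8 
   q4     q9  q10 
   q5    q11  q12 
   q6    q13  q14 
 * q7     q7   q8 
 * q8     q9  q10 
 * q9    q11  q12 
 * q10   q13  q14 
   q11    q7   q8 
   q12    q9  q10 
   q13   q11  q12 
   q14   q13  q14 
(> = start, * = accepting)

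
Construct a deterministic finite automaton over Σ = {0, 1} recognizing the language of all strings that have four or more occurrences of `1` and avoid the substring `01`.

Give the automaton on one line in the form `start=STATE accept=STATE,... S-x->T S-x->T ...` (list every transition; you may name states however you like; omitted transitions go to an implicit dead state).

start=S0 accept=S5,S6 S0-0->S1 S0-1->S2 S1-0->S1 S1-1->S1 S2-0->S1 S2-1->S3 S3-0->S1 S3-1->S4 S4-0->S1 S4-1->S5 S5-0->S6 S5-1->S5 S6-0->S6 S6-1->S1

Build one automaton per condition and run them in lockstep. One (6 states) tracks the count of `1`s, saturating at 5; the other (3 states) tracks partial matches of the forbidden pattern `01`. Each combined state is a pair, one component from each; accept when both components accept. Equivalent product states are then merged.
A 7-state machine:
        0   1  
>  S0   S1  S2 
   S1   S1  S1 
   S2   S1  S3 
   S3   S1  S4 
   S4   S1  S5 
 * S5   S6  S5 
 * S6   S6  S1 
(> = start, * = accepting)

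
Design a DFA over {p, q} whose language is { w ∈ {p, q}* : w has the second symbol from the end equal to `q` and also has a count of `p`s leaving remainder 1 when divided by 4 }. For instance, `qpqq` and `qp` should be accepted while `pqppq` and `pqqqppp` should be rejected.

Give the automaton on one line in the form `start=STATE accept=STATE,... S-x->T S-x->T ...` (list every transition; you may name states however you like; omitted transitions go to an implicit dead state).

start=A accept=F,K A-p->B A-q->C B-p->D B-q->E C-p->F C-q->G D-p->H D-q->I E-p->J E-q->K F-p->D F-q->E G-p->F G-q->G H-p->L H-q->M I-p->N I-q->O J-p->H J-q->I K-p->J K-q->K L-p->P L-q->Q M-p->R M-q->S N-p->L N-q->M O-p->N O-q->O P-p->D P-q->E Q-p->F Q-q->G R-p->P R-q->Q S-p->R S-q->S

Run two small machines in parallel and take their product. The first has 7 states tracking the last 2 symbols read; the second has 4 states tracking the count of `p`s modulo 4. A product state is a pair (one from each), accepting exactly when both do.
With 19 states:
       p  q 
>  A   B  C 
   B   D  E 
   C   F  G 
   D   H  I 
   E   J  K 
 * F   D  E 
   G   F  G 
   H   L  M 
   I   N  O 
   J   H  I 
 * K   J  K 
   L   P  Q 
   M   R  S 
   N   L  M 
   O   N  O 
   P   D  E 
   Q   F  G 
   R   P  Q 
   S   R  S 
(> = start, * = accepting)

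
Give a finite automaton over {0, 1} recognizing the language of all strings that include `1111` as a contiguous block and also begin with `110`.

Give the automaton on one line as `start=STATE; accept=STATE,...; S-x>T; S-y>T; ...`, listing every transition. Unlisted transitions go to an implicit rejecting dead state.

Handle the two conditions separately and then intersect. One (5 states) tracks whether and how much of `1111` has been seen; the other (5 states) tracks whether the input so far still matches the prefix `110`. Each combined state is a pair, one component from each; accept when both components accept.
A 13-state machine:
          0    1  
>  q0     q1   q2 
   q1     q1   q3 
   q2     q1   q4 
   q3     q1   q5 
   q4     q6   q7 
   q5     q1   q7 
   q6     q6   q8 
   q7     q1   q9 
   q8     q6  q10 
   q9     q9   q9 
   q10    q6  q11 
   q11    q6  q12 
 * q12   q12  q12 
(> = start, * = accepting)

start=q0; accept=q12; q0-0>q1; q0-1>q2; q1-0>q1; q1-1>q3; q2-0>q1; q2-1>q4; q3-0>q1; q3-1>q5; q4-0>q6; q4-1>q7; q5-0>q1; q5-1>q7; q6-0>q6; q6-1>q8; q7-0>q1; q7-1>q9; q8-0>q6; q8-1>q10; q9-0>q9; q9-1>q9; q10-0>q6; q10-1>q11; q11-0>q6; q11-1>q12; q12-0>q12; q12-1>q12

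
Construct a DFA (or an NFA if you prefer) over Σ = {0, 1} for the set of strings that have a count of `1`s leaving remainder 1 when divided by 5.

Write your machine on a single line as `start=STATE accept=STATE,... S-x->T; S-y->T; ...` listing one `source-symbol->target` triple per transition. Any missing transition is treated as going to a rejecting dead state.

Keep the running count of `1`s modulo 5: each `1` advances along the cycle s0 → s1 → s2 → s3 → s4 → s0 while other symbols loop. Accept at s1.
5 states suffice.
        0   1  
>  s0   s0  s1 
 * s1   s1  s2 
   s2   s2  s3 
   s3   s3  s4 
   s4   s4  s0 
(> = start, * = accepting)

start=s0; accept=s1; s0-0->s0; s0-1->s1; s1-0->s1; s1-1->s2; s2-0->s2; s2-1->s3; s3-0->s3; s3-1->s4; s4-0->s4; s4-1->s0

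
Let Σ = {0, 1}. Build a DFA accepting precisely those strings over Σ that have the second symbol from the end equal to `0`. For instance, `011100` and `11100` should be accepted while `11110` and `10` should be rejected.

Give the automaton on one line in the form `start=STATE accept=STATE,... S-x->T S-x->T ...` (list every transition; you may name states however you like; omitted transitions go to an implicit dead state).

start=S0 accept=S3,S4 S0-0->S1 S0-1->S2 S1-0->S3 S1-1->S4 S2-0->S5 S2-1->S6 S3-0->S3 S3-1->S4 S4-0->S5 S4-1->S6 S5-0->S3 S5-1->S4 S6-0->S5 S6-1->S6

A DFA must remember the last 2 symbols (since which symbol is second-to-last isn't known until the input ends). Use one state per possible window of the last ≤2 symbols; accept from those whose window starts with `0`.
        0   1  
>  S0   S1  S2 
   S1   S3  S4 
   S2   S5  S6 
 * S3   S3  S4 
 * S4   S5  S6 
   S5   S3  S4 
   S6   S5  S6 
(> = start, * = accepting)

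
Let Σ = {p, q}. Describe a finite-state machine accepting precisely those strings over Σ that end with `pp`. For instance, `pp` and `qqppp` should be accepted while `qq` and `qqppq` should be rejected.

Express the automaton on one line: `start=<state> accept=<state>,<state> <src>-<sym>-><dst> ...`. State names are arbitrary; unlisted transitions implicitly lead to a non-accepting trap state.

Remember how much of `pp` the current input suffix matches. State A means no match yet; B means the last symbol is `p`; C means the last 2 symbols are `pp`. Only C accepts. On a mismatch, fall back to the longest proper suffix that is still a prefix of `pp`.
With 3 states:
       p  q 
>  A   B  A 
   B   C  A 
 * C   C  A 
(> = start, * = accepting)

start=A accept=C A-p->B A-q->A B-p->C B-q->A C-p->C C-q->A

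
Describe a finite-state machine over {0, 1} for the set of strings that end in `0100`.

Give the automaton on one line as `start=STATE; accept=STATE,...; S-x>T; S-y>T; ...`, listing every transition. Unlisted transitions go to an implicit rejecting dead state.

Let each state record the length of the longest suffix of the input read so far that is also a prefix of `0100`. q1 means the last symbol is `0`; q2 means the last 2 symbols are `01`; q3 means the last 3 symbols are `010`; q4 means the last 4 symbols are `0100`. Accept only at q4, where the string currently ends in `0100`.
A 5-state machine:
        0   1  
>  q0   q1  q0 
   q1   q1  q2 
   q2   q3  q0 
   q3   q4  q2 
 * q4   q1  q2 
(> = start, * = accepting)

start=q0; accept=q4; q0-0>q1; q0-1>q0; q1-0>q1; q1-1>q2; q2-0>q3; q2-1>q0; q3-0>q4; q3-1>q2; q4-0>q1; q4-1>q2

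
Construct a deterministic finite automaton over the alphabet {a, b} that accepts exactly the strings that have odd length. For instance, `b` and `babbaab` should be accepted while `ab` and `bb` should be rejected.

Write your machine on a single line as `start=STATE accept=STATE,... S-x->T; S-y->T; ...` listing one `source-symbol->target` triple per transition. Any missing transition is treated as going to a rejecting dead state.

start=S0; accept=S1; S0-a->S1; S0-b->S1; S1-a->S0; S1-b->S0

Only the length mod 2 matters, so use a 2-cycle: from any state, every input symbol moves to the next state, wrapping S1 back to S0. Mark S1 accepting.
With 2 states:
        a   b  
>  S0   S1  S1 
 * S1   S0  S0 
(> = start, * = accepting)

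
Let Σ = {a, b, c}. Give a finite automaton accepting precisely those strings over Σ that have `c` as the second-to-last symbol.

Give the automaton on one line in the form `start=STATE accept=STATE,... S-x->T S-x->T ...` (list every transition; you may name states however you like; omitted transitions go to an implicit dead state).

Because acceptance depends on a position counted from the end, the machine has to buffer the most recent 2 symbols. Make each state the string of the last up-to-2 symbols read; on input `x` shift the window left and append `x`. Accept when the buffered window has length 2 and begins with `c`.
With 13 states:
          a    b    c  
>  s0     s1   s2   s3 
   s1     s4   s5   s6 
   s2     s7   s8   s9 
   s3    s10  s11  s12 
   s4     s4   s5   s6 
   s5     s7   s8   s9 
   s6    s10  s11  s12 
   s7     s4   s5   s6 
   s8     s7   s8   s9 
   s9    s10  s11  s12 
 * s10    s4   s5   s6 
 * s11    s7   s8   s9 
 * s12   s10  s11  s12 
(> = start, * = accepting)

start=s0 accept=s10,s11,s12 s0-a->s1 s0-b->s2 s0-c->s3 s1-a->s4 s1-b->s5 s1-c->s6 s2-a->s7 s2-b->s8 s2-c->s9 s3-a->s10 s3-b->s11 s3-c->s12 s4-a->s4 s4-b->s5 s4-c->s6 s5-a->s7 s5-b->s8 s5-c->s9 s6-a->s10 s6-b->s11 s6-c->s12 s7-a->s4 s7-b->s5 s7-c->s6 s8-a->s7 s8-b->s8 s8-c->s9 s9-a->s10 s9-b->s11 s9-c->s12 s10-a->s4 s10-b->s5 s10-c->s6 s11-a->s7 s11-b->s8 s11-c->s9 s12-a->s10 s12-b->s11 s12-c->s12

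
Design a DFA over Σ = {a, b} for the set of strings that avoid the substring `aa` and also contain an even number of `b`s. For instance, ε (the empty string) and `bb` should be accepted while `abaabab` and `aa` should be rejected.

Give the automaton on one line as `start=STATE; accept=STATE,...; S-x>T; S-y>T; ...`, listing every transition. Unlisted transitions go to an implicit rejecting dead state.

Handle the two conditions separately and then intersect. One (3 states) tracks partial matches of the forbidden pattern `aa`; the other (2 states) tracks the count of `b`s modulo 2. Each combined state is a pair, one component from each; accept when both components accept. After merging equivalent states the machine shrinks.
        a   b  
>* q0   q1  q2 
 * q1   q3  q2 
   q2   q4  q0 
   q3   q3  q3 
   q4   q3  q0 
(> = start, * = accepting)

start=q0; accept=q0,q1; q0-a>q1; q0-b>q2; q1-a>q3; q1-b>q2; q2-a>q4; q2-b>q0; q3-a>q3; q3-b>q3; q4-a>q3; q4-b>q0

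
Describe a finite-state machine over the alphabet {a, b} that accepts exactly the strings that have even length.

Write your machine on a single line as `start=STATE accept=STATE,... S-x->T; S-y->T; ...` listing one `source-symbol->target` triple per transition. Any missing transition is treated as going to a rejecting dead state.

start=s0; accept=s0; s0-a->s1; s0-b->s1; s1-a->s0; s1-b->s0

Count input length modulo 2: every symbol advances one step around the cycle s0 → s1 → s0. Accept at s0.
        a   b  
>* s0   s1  s1 
   s1   s0  s0 
(> = start, * = accepting)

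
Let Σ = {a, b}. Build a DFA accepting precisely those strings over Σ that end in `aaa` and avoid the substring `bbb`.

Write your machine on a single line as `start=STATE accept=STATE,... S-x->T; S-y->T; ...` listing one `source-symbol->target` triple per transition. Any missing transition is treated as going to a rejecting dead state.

start=s0; accept=s5; s0-a->s1; s0-b->s2; s1-a->s3; s1-b->s2; s2-a->s1; s2-b->s4; s3-a->s5; s3-b->s2; s4-a->s1; s4-b->s6; s5-a->s5; s5-b->s2; s6-a->s7; s6-b->s6; s7-a->s8; s7-b->s6; s8-a->s9; s8-b->s6; s9-a->s9; s9-b->s6

Run two small machines in parallel and take their product. One (4 states) tracks how much of the suffix `aaa` has currently been matched; the other (4 states) tracks partial matches of the forbidden pattern `bbb`. Each combined state is a pair, one component from each; accept when both components accept.
        a   b  
>  s0   s1  s2 
   s1   s3  s2 
   s2   s1  s4 
   s3   s5  s2 
   s4   s1  s6 
 * s5   s5  s2 
   s6   s7  s6 
   s7   s8  s6 
   s8   s9  s6 
   s9   s9  s6 
(> = start, * = accepting)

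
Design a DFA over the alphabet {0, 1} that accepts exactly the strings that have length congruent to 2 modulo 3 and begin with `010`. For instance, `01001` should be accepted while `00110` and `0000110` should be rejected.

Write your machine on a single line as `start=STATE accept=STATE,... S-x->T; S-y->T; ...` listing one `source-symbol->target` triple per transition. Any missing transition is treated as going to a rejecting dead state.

start=s0; accept=s8; s0-0->s1; s0-1->s2; s1-0->s3; s1-1->s4; s2-0->s3; s2-1->s3; s3-0->s5; s3-1->s5; s4-0->s6; s4-1->s5; s5-0->s2; s5-1->s2; s6-0->s7; s6-1->s7; s7-0->s8; s7-1->s8; s8-0->s6; s8-1->s6

Handle the two conditions separately and then intersect. One (3 states) tracks the input length modulo 3; the other (5 states) tracks whether the input so far still matches the prefix `010`. Each combined state is a pair, one component from each; accept when both components accept.
9 states suffice.
        0   1  
>  s0   s1  s2 
   s1   s3  s4 
   s2   s3  s3 
   s3   s5  s5 
   s4   s6  s5 
   s5   s2  s2 
   s6   s7  s7 
   s7   s8  s8 
 * s8   s6  s6 
(> = start, * = accepting)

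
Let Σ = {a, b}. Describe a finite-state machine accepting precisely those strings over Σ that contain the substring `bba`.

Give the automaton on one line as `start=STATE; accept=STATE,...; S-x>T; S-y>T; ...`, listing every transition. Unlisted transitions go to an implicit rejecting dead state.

start=q0; accept=q3; q0-a>q0; q0-b>q1; q1-a>q0; q1-b>q2; q2-a>q3; q2-b>q2; q3-a>q3; q3-b>q3

Track how much of `bba` has been matched so far: state q0 is no progress, q3 is the absorbing accept state reached once `bba` has occurred. Intermediate states record partial matches; on a mismatch, fall back to the longest reusable overlap.
A 4-state machine:
        a   b  
>  q0   q0  q1 
   q1   q0  q2 
   q2   q3  q2 
 * q3   q3  q3 
(> = start, * = accepting)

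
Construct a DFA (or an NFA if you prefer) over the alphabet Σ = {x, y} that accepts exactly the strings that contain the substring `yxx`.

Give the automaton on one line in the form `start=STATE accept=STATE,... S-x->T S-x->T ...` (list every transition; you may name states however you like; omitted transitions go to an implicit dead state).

start=q0 accept=q3 q0-x->q0 q0-y->q1 q1-x->q2 q1-y->q1 q2-x->q3 q2-y->q1 q3-x->q3 q3-y->q3

Track how much of `yxx` has been matched so far: state q0 is no progress, q3 is the absorbing accept state reached once `yxx` has occurred. Intermediate states record partial matches; on a mismatch, fall back to the longest reusable overlap.
A 4-state machine:
        x   y  
>  q0   q0  q1 
   q1   q2  q1 
   q2   q3  q1 
 * q3   q3  q3 
(> = start, * = accepting)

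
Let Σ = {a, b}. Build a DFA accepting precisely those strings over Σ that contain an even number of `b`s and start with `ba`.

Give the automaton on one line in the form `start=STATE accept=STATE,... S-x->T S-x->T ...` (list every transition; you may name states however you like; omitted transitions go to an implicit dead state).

Handle the two conditions separately and then intersect. One (2 states) tracks the count of `b`s modulo 2; the other (4 states) tracks whether the input so far still matches the prefix `ba`. Each combined state is a pair, one component from each; accept when both components accept.
6 states suffice.
        a   b  
>  s0   s1  s2 
   s1   s1  s3 
   s2   s4  s1 
   s3   s3  s1 
   s4   s4  s5 
 * s5   s5  s4 
(> = start, * = accepting)

start=s0 accept=s5 s0-a->s1 s0-b->s2 s1-a->s1 s1-b->s3 s2-a->s4 s2-b->s1 s3-a->s3 s3-b->s1 s4-a->s4 s4-b->s5 s5-a->s5 s5-b->s4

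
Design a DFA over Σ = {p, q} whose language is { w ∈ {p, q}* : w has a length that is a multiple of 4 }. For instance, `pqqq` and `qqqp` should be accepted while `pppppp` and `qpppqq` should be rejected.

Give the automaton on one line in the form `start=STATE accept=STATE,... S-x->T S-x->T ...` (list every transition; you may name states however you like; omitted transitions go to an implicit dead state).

start=S0 accept=S0 S0-p->S1 S0-q->S1 S1-p->S2 S1-q->S2 S2-p->S3 S2-q->S3 S3-p->S0 S3-q->S0

Only the length mod 4 matters, so use a 4-cycle: from any state, every input symbol moves to the next state, wrapping S3 back to S0. Mark S0 accepting.
A 4-state machine:
        p   q  
>* S0   S1  S1 
   S1   S2  S2 
   S2   S3  S3 
   S3   S0  S0 
(> = start, * = accepting)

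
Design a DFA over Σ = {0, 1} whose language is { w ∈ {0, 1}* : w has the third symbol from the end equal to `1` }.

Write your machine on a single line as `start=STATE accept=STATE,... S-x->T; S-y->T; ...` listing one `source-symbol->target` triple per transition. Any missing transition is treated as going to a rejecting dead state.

start=A; accept=L,M,N,O; A-0->B; A-1->C; B-0->D; B-1->E; C-0->F; C-1->G; D-0->H; D-1->I; E-0->J; E-1->K; F-0->L; F-1->M; G-0->N; G-1->O; H-0->H; H-1->I; I-0->J; I-1->K; J-0->L; J-1->M; K-0->N; K-1->O; L-0->H; L-1->I; M-0->J; M-1->K; N-0->L; N-1->M; O-0->N; O-1->O

Because acceptance depends on a position counted from the end, the machine has to buffer the most recent 3 symbols. Make each state the string of the last up-to-3 symbols read; on input `x` shift the window left and append `x`. Accept when the buffered window has length 3 and begins with `1`.
With 15 states:
       0  1 
>  A   B  C 
   B   D  E 
   C   F  G 
   D   H  I 
   E   J  K 
   F   L  M 
   G   N  O 
   H   H  I 
   I   J  K 
   J   L  M 
   K   N  O 
 * L   H  I 
 * M   J  K 
 * N   L  M 
 * O   N  O 
(> = start, * = accepting)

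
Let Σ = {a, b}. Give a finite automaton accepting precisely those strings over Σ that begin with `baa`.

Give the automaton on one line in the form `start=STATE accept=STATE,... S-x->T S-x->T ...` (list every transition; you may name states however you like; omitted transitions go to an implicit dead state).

start=s0 accept=s3 s0-a->s4 s0-b->s1 s1-a->s2 s1-b->s4 s2-a->s3 s2-b->s4 s3-a->s3 s3-b->s3 s4-a->s4 s4-b->s4

Walk along `baa` while the input agrees: from s0 take `b` to s1, and so on. Any deviation drops to the rejecting sink s4. Once s3 is reached the prefix is confirmed and every continuation is accepted.
        a   b  
>  s0   s4  s1 
   s1   s2  s4 
   s2   s3  s4 
 * s3   s3  s3 
   s4   s4  s4 
(> = start, * = accepting)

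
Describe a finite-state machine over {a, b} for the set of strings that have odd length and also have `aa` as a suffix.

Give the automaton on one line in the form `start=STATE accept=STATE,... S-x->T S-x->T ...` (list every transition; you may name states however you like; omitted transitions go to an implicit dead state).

start=q0 accept=q5 q0-a->q1 q0-b->q2 q1-a->q3 q1-b->q0 q2-a->q4 q2-b->q0 q3-a->q5 q3-b->q2 q4-a->q5 q4-b->q2 q5-a->q3 q5-b->q0

Build one automaton per condition and run them in lockstep. The first has 2 states tracking the input length modulo 2; the second has 3 states tracking how much of the suffix `aa` has currently been matched. A product state is a pair (one from each), accepting exactly when both do.
With 6 states:
        a   b  
>  q0   q1  q2 
   q1   q3  q0 
   q2   q4  q0 
   q3   q5  q2 
   q4   q5  q2 
 * q5   q3  q0 
(> = start, * = accepting)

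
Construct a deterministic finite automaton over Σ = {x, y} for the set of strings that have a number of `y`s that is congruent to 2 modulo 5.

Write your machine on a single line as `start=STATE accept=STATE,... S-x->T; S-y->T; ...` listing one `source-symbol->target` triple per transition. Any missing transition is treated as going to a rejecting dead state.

The only thing that matters is how many `y`s have appeared, reduced mod 5. Use one state per residue: q0 for 0, …, q4 for 4. Reading `y` moves to the next residue; anything else stays put. q2 is accepting.
5 states suffice.
        x   y  
>  q0   q0  q1 
   q1   q1  q2 
 * q2   q2  q3 
   q3   q3  q4 
   q4   q4  q0 
(> = start, * = accepting)

start=q0; accept=q2; q0-x->q0; q0-y->q1; q1-x->q1; q1-y->q2; q2-x->q2; q2-y->q3; q3-x->q3; q3-y->q4; q4-x->q4; q4-y->q0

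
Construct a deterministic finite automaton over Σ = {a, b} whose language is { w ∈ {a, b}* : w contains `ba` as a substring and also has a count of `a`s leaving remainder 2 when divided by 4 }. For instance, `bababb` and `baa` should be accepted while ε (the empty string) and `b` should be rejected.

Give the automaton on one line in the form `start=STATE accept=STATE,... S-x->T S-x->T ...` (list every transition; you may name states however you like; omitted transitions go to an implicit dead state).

start=q0 accept=q7 q0-a->q1 q0-b->q2 q1-a->q3 q1-b->q4 q2-a->q4 q2-b->q2 q3-a->q5 q3-b->q6 q4-a->q7 q4-b->q4 q5-a->q0 q5-b->q8 q6-a->q8 q6-b->q6 q7-a->q8 q7-b->q7 q8-a->q2 q8-b->q8

Run two small machines in parallel and take their product. The first has 3 states tracking whether and how much of `ba` has been seen; the second has 4 states tracking the count of `a`s modulo 4. A product state is a pair (one from each), accepting exactly when both do. After merging equivalent states the machine shrinks.
With 9 states:
        a   b  
>  q0   q1  q2 
   q1   q3  q4 
   q2   q4  q2 
   q3   q5  q6 
   q4   q7  q4 
   q5   q0  q8 
   q6   q8  q6 
 * q7   q8  q7 
   q8   q2  q8 
(> = start, * = accepting)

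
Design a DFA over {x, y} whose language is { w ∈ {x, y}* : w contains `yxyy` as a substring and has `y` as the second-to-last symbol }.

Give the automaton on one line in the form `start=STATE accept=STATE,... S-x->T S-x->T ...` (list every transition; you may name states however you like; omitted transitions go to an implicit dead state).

Run two small machines in parallel and take their product. The first has 5 states tracking whether and how much of `yxyy` has been seen; the second has 7 states tracking the last 2 symbols read. A product state is a pair (one from each), accepting exactly when both do. Minimizing collapses redundant product states.
An 8-state machine:
        x   y  
>  S0   S0  S1 
   S1   S2  S1 
   S2   S0  S3 
   S3   S2  S4 
 * S4   S5  S4 
 * S5   S6  S7 
   S6   S6  S7 
   S7   S5  S4 
(> = start, * = accepting)

start=S0 accept=S4,S5 S0-x->S0 S0-y->S1 S1-x->S2 S1-y->S1 S2-x->S0 S2-y->S3 S3-x->S2 S3-y->S4 S4-x->S5 S4-y->S4 S5-x->S6 S5-y->S7 S6-x->S6 S6-y->S7 S7-x->S5 S7-y->S4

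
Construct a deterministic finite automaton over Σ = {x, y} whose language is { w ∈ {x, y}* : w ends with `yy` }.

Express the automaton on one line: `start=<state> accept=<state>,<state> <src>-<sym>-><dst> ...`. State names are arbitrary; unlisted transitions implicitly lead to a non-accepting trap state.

start=q0 accept=q2 q0-x->q0 q0-y->q1 q1-x->q0 q1-y->q2 q2-x->q0 q2-y->q2

Let each state record the length of the longest suffix of the input read so far that is also a prefix of `yy`. q1 means the last symbol is `y`; q2 means the last 2 symbols are `yy`. Accept only at q2, where the string currently ends in `yy`.
With 3 states:
        x   y  
>  q0   q0  q1 
   q1   q0  q2 
 * q2   q0  q2 
(> = start, * = accepting)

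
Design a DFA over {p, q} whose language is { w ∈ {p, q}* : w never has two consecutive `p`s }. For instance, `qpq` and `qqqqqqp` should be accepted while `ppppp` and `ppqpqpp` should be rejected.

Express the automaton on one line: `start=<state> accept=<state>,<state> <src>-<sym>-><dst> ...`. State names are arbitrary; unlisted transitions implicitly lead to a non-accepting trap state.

Track partial matches of the forbidden pattern `pp`. State S2 is a dead state reached once `pp` has occurred; every other state accepts. S0 means no part of `pp` is currently matched.
        p   q  
>* S0   S1  S0 
 * S1   S2  S0 
   S2   S2  S2 
(> = start, * = accepting)

start=S0 accept=S0,S1 S0-p->S1 S0-q->S0 S1-p->S2 S1-q->S0 S2-p->S2 S2-q->S2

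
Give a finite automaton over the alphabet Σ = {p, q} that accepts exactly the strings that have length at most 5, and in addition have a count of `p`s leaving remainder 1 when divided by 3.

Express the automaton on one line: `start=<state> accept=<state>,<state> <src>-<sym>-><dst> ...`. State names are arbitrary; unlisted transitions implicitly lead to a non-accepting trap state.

Build one automaton per condition and run them in lockstep. The first has 7 states tracking the input length, saturating at 6; the second has 3 states tracking the count of `p`s modulo 3. A product state is a pair (one from each), accepting exactly when both do.
With 18 states:
          p    q  
>  S0     S1   S2 
 * S1     S3   S4 
   S2     S4   S5 
   S3     S6   S7 
 * S4     S7   S8 
   S5     S8   S6 
   S6     S9  S10 
   S7    S10  S11 
 * S8    S11   S9 
 * S9    S12  S13 
   S10   S13  S14 
   S11   S14  S12 
   S12   S15  S16 
 * S13   S16  S17 
   S14   S17  S15 
   S15   S17  S15 
   S16   S15  S16 
   S17   S16  S17 
(> = start, * = accepting)

start=S0 accept=S1,S4,S8,S9,S13 S0-p->S1 S0-q->S2 S1-p->S3 S1-q->S4 S2-p->S4 S2-q->S5 S3-p->S6 S3-q->S7 S4-p->S7 S4-q->S8 S5-p->S8 S5-q->S6 S6-p->S9 S6-q->S10 S7-p->S10 S7-q->S11 S8-p->S11 S8-q->S9 S9-p->S12 S9-q->S13 S10-p->S13 S10-q->S14 S11-p->S14 S11-q->S12 S12-p->S15 S12-q->S16 S13-p->S16 S13-q->S17 S14-p->S17 S14-q->S15 S15-p->S17 S15-q->S15 S16-p->S15 S16-q->S16 S17-p->S16 S17-q->S17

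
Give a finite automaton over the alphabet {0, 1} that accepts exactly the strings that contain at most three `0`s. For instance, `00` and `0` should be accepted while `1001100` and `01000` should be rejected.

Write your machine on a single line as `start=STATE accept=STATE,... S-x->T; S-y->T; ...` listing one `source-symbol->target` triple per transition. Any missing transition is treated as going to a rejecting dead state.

Count `0`s, saturating at 4: states A through D mean 0 through 3 `0`s seen; E means more than 3. Each `0` increments (capped at E); other symbols loop. Accept from {A, B, C, D}.
With 5 states:
       0  1 
>* A   B  A 
 * B   C  B 
 * C   D  C 
 * D   E  D 
   E   E  E 
(> = start, * = accepting)

start=A; accept=A,B,C,D; A-0->B; A-1->A; B-0->C; B-1->B; C-0->D; C-1->C; D-0->E; D-1->D; E-0->E; E-1->E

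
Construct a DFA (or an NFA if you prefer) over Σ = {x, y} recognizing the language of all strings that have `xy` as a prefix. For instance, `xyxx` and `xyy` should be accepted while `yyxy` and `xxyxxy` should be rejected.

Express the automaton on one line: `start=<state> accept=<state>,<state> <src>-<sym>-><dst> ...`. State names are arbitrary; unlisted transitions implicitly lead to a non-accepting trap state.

Check the first 2 symbols one by one: q0 through q1 record how many have matched `xy` so far; any wrong symbol goes to the dead state q3. After all 2 match we enter the accepting sink q2.
With 4 states:
        x   y  
>  q0   q1  q3 
   q1   q3  q2 
 * q2   q2  q2 
   q3   q3  q3 
(> = start, * = accepting)

start=q0 accept=q2 q0-x->q1 q0-y->q3 q1-x->q3 q1-y->q2 q2-x->q2 q2-y->q2 q3-x->q3 q3-y->q3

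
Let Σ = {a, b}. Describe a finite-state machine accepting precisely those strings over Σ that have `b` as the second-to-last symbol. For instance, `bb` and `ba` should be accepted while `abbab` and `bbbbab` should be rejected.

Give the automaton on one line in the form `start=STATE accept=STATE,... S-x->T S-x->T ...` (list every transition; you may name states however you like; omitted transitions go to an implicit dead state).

A DFA must remember the last 2 symbols (since which symbol is second-to-last isn't known until the input ends). Use one state per possible window of the last ≤2 symbols; accept from those whose window starts with `b`.
A 7-state machine:
        a   b  
>  S0   S1  S2 
   S1   S3  S4 
   S2   S5  S6 
   S3   S3  S4 
   S4   S5  S6 
 * S5   S3  S4 
 * S6   S5  S6 
(> = start, * = accepting)

start=S0 accept=S5,S6 S0-a->S1 S0-b->S2 S1-a->S3 S1-b->S4 S2-a->S5 S2-b->S6 S3-a->S3 S3-b->S4 S4-a->S5 S4-b->S6 S5-a->S3 S5-b->S4 S6-a->S5 S6-b->S6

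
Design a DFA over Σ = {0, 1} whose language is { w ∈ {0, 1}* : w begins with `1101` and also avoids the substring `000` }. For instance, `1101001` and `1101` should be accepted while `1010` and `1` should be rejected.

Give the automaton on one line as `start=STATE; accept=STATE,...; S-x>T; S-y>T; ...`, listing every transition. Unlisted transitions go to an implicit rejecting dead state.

Build one automaton per condition and run them in lockstep. The first has 6 states tracking whether the input so far still matches the prefix `1101`; the second has 4 states tracking partial matches of the forbidden pattern `000`. A product state is a pair (one from each), accepting exactly when both do.
          0    1  
>  q0     q1   q2 
   q1     q3   q4 
   q2     q1   q5 
   q3     q6   q4 
   q4     q1   q4 
   q5     q7   q4 
   q6     q6   q6 
   q7     q3   q8 
 * q8     q9   q8 
 * q9    q10   q8 
 * q10   q11   q8 
   q11   q11  q11 
(> = start, * = accepting)

start=q0; accept=q8,q9,q10; q0-0>q1; q0-1>q2; q1-0>q3; q1-1>q4; q2-0>q1; q2-1>q5; q3-0>q6; q3-1>q4; q4-0>q1; q4-1>q4; q5-0>q7; q5-1>q4; q6-0>q6; q6-1>q6; q7-0>q3; q7-1>q8; q8-0>q9; q8-1>q8; q9-0>q10; q9-1>q8; q10-0>q11; q10-1>q8; q11-0>q11; q11-1>q11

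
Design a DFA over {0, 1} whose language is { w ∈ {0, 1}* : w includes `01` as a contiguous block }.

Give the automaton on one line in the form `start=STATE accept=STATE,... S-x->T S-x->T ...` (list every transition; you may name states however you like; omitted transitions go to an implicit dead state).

start=A accept=C A-0->B A-1->A B-0->B B-1->C C-0->C C-1->C

States A..B record the length of the longest prefix of `01` that matches the current input suffix. Reaching C means `01` has been seen, and we stay there forever. Accept from C.
3 states suffice.
       0  1 
>  A   B  A 
   B   B  C 
 * C   C  C 
(> = start, * = accepting)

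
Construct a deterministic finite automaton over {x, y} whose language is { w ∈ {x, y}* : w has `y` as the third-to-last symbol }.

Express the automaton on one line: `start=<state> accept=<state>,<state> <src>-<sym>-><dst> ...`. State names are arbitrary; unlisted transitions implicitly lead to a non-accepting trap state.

Because acceptance depends on a position counted from the end, the machine has to buffer the most recent 3 symbols. Make each state the string of the last up-to-3 symbols read; on input `x` shift the window left and append `x`. Accept when the buffered window has length 3 and begins with `y`.
A 15-state machine:
       x  y 
>  A   B  C 
   B   D  E 
   C   F  G 
   D   H  I 
   E   J  K 
   F   L  M 
   G   N  O 
   H   H  I 
   I   J  K 
   J   L  M 
   K   N  O 
 * L   H  I 
 * M   J  K 
 * N   L  M 
 * O   N  O 
(> = start, * = accepting)

start=A accept=L,M,N,O A-x->B A-y->C B-x->D B-y->E C-x->F C-y->G D-x->H D-y->I E-x->J E-y->K F-x->L F-y->M G-x->N G-y->O H-x->H H-y->I I-x->J I-y->K J-x->L J-y->M K-x->N K-y->O L-x->H L-y->I M-x->J M-y->K N-x->L N-y->M O-x->N O-y->O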